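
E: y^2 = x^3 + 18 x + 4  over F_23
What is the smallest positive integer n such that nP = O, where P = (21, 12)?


Compute successive multiples of P until we hit O:
  1P = (21, 12)
  2P = (7, 17)
  3P = (22, 13)
  4P = (4, 5)
  5P = (0, 21)
  6P = (5, 14)
  7P = (6, 12)
  8P = (19, 11)
  ... (continuing to 30P)
  30P = O

ord(P) = 30


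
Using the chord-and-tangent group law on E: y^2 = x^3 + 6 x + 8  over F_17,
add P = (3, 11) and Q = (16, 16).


P != Q, so use the chord formula.
s = (y2 - y1) / (x2 - x1) = (5) / (13) mod 17 = 3
x3 = s^2 - x1 - x2 mod 17 = 3^2 - 3 - 16 = 7
y3 = s (x1 - x3) - y1 mod 17 = 3 * (3 - 7) - 11 = 11

P + Q = (7, 11)


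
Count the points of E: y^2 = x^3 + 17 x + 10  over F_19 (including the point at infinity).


For each x in F_19, count y with y^2 = x^3 + 17 x + 10 mod 19:
  x = 1: RHS = 9, y in [3, 16]  -> 2 point(s)
  x = 4: RHS = 9, y in [3, 16]  -> 2 point(s)
  x = 5: RHS = 11, y in [7, 12]  -> 2 point(s)
  x = 6: RHS = 5, y in [9, 10]  -> 2 point(s)
  x = 7: RHS = 16, y in [4, 15]  -> 2 point(s)
  x = 12: RHS = 4, y in [2, 17]  -> 2 point(s)
  x = 14: RHS = 9, y in [3, 16]  -> 2 point(s)
  x = 15: RHS = 11, y in [7, 12]  -> 2 point(s)
  x = 17: RHS = 6, y in [5, 14]  -> 2 point(s)
  x = 18: RHS = 11, y in [7, 12]  -> 2 point(s)
Affine points: 20. Add the point at infinity: total = 21.

#E(F_19) = 21


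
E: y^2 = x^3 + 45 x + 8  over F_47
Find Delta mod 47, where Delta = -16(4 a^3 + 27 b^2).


4 a^3 + 27 b^2 = 4*45^3 + 27*8^2 = 364500 + 1728 = 366228
Delta = -16 * (366228) = -5859648
Delta mod 47 = 30

Delta = 30 (mod 47)


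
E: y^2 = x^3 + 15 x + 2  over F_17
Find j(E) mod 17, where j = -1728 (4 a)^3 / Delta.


Delta = -16(4 a^3 + 27 b^2) mod 17 = 8
-1728 * (4 a)^3 = -1728 * (4*15)^3 mod 17 = 5
j = 5 * 8^(-1) mod 17 = 7

j = 7 (mod 17)


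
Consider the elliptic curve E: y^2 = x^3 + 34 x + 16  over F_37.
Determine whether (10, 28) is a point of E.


Check whether y^2 = x^3 + 34 x + 16 (mod 37) for (x, y) = (10, 28).
LHS: y^2 = 28^2 mod 37 = 7
RHS: x^3 + 34 x + 16 = 10^3 + 34*10 + 16 mod 37 = 24
LHS != RHS

No, not on the curve


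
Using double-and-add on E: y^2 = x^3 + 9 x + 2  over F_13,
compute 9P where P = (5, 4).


k = 9 = 1001_2 (binary, LSB first: 1001)
Double-and-add from P = (5, 4):
  bit 0 = 1: acc = O + (5, 4) = (5, 4)
  bit 1 = 0: acc unchanged = (5, 4)
  bit 2 = 0: acc unchanged = (5, 4)
  bit 3 = 1: acc = (5, 4) + (1, 5) = (3, 2)

9P = (3, 2)


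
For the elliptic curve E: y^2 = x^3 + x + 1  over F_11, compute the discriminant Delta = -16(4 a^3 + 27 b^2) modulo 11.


4 a^3 + 27 b^2 = 4*1^3 + 27*1^2 = 4 + 27 = 31
Delta = -16 * (31) = -496
Delta mod 11 = 10

Delta = 10 (mod 11)


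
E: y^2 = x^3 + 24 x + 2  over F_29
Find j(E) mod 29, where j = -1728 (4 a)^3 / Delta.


Delta = -16(4 a^3 + 27 b^2) mod 29 = 8
-1728 * (4 a)^3 = -1728 * (4*24)^3 mod 29 = 19
j = 19 * 8^(-1) mod 29 = 6

j = 6 (mod 29)


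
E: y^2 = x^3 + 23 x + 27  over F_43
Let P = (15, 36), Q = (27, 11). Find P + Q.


P != Q, so use the chord formula.
s = (y2 - y1) / (x2 - x1) = (18) / (12) mod 43 = 23
x3 = s^2 - x1 - x2 mod 43 = 23^2 - 15 - 27 = 14
y3 = s (x1 - x3) - y1 mod 43 = 23 * (15 - 14) - 36 = 30

P + Q = (14, 30)


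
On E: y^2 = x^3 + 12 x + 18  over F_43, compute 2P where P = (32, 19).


Doubling: s = (3 x1^2 + a) / (2 y1)
s = (3*32^2 + 12) / (2*19) mod 43 = 11
x3 = s^2 - 2 x1 mod 43 = 11^2 - 2*32 = 14
y3 = s (x1 - x3) - y1 mod 43 = 11 * (32 - 14) - 19 = 7

2P = (14, 7)


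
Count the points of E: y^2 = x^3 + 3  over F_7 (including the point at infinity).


For each x in F_7, count y with y^2 = x^3 + 0 x + 3 mod 7:
  x = 1: RHS = 4, y in [2, 5]  -> 2 point(s)
  x = 2: RHS = 4, y in [2, 5]  -> 2 point(s)
  x = 3: RHS = 2, y in [3, 4]  -> 2 point(s)
  x = 4: RHS = 4, y in [2, 5]  -> 2 point(s)
  x = 5: RHS = 2, y in [3, 4]  -> 2 point(s)
  x = 6: RHS = 2, y in [3, 4]  -> 2 point(s)
Affine points: 12. Add the point at infinity: total = 13.

#E(F_7) = 13


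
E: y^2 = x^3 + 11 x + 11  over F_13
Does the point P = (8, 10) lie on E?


Check whether y^2 = x^3 + 11 x + 11 (mod 13) for (x, y) = (8, 10).
LHS: y^2 = 10^2 mod 13 = 9
RHS: x^3 + 11 x + 11 = 8^3 + 11*8 + 11 mod 13 = 0
LHS != RHS

No, not on the curve


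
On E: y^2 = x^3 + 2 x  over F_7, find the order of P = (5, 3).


Compute successive multiples of P until we hit O:
  1P = (5, 3)
  2P = (4, 4)
  3P = (6, 5)
  4P = (0, 0)
  5P = (6, 2)
  6P = (4, 3)
  7P = (5, 4)
  8P = O

ord(P) = 8


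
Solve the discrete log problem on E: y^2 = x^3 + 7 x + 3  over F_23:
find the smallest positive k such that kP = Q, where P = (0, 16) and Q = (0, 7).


Enumerate multiples of P until we hit Q = (0, 7):
  1P = (0, 16)
  2P = (6, 10)
  3P = (18, 2)
  4P = (11, 13)
  5P = (2, 18)
  6P = (22, 8)
  7P = (19, 16)
  8P = (4, 7)
  9P = (14, 4)
  10P = (21, 2)
  11P = (5, 18)
  12P = (20, 22)
  13P = (7, 21)
  14P = (9, 17)
  15P = (16, 18)
  16P = (16, 5)
  17P = (9, 6)
  18P = (7, 2)
  19P = (20, 1)
  20P = (5, 5)
  21P = (21, 21)
  22P = (14, 19)
  23P = (4, 16)
  24P = (19, 7)
  25P = (22, 15)
  26P = (2, 5)
  27P = (11, 10)
  28P = (18, 21)
  29P = (6, 13)
  30P = (0, 7)
Match found at i = 30.

k = 30


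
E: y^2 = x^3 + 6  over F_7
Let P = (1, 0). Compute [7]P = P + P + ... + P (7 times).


k = 7 = 111_2 (binary, LSB first: 111)
Double-and-add from P = (1, 0):
  bit 0 = 1: acc = O + (1, 0) = (1, 0)
  bit 1 = 1: acc = (1, 0) + O = (1, 0)
  bit 2 = 1: acc = (1, 0) + O = (1, 0)

7P = (1, 0)


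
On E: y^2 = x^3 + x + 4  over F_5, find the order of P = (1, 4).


Compute successive multiples of P until we hit O:
  1P = (1, 4)
  2P = (2, 3)
  3P = (3, 3)
  4P = (0, 3)
  5P = (0, 2)
  6P = (3, 2)
  7P = (2, 2)
  8P = (1, 1)
  ... (continuing to 9P)
  9P = O

ord(P) = 9


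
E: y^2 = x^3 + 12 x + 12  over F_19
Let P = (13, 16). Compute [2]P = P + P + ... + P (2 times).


k = 2 = 10_2 (binary, LSB first: 01)
Double-and-add from P = (13, 16):
  bit 0 = 0: acc unchanged = O
  bit 1 = 1: acc = O + (13, 3) = (13, 3)

2P = (13, 3)


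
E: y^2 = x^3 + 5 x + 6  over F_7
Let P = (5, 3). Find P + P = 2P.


Doubling: s = (3 x1^2 + a) / (2 y1)
s = (3*5^2 + 5) / (2*3) mod 7 = 4
x3 = s^2 - 2 x1 mod 7 = 4^2 - 2*5 = 6
y3 = s (x1 - x3) - y1 mod 7 = 4 * (5 - 6) - 3 = 0

2P = (6, 0)


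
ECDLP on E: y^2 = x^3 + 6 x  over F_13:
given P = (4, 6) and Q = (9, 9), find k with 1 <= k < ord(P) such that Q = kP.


Enumerate multiples of P until we hit Q = (9, 9):
  1P = (4, 6)
  2P = (9, 4)
  3P = (9, 9)
Match found at i = 3.

k = 3


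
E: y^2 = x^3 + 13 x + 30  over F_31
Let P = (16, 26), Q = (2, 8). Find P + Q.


P != Q, so use the chord formula.
s = (y2 - y1) / (x2 - x1) = (13) / (17) mod 31 = 19
x3 = s^2 - x1 - x2 mod 31 = 19^2 - 16 - 2 = 2
y3 = s (x1 - x3) - y1 mod 31 = 19 * (16 - 2) - 26 = 23

P + Q = (2, 23)


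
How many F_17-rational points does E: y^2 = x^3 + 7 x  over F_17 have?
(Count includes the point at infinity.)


For each x in F_17, count y with y^2 = x^3 + 7 x + 0 mod 17:
  x = 0: RHS = 0, y in [0]  -> 1 point(s)
  x = 1: RHS = 8, y in [5, 12]  -> 2 point(s)
  x = 7: RHS = 1, y in [1, 16]  -> 2 point(s)
  x = 10: RHS = 16, y in [4, 13]  -> 2 point(s)
  x = 16: RHS = 9, y in [3, 14]  -> 2 point(s)
Affine points: 9. Add the point at infinity: total = 10.

#E(F_17) = 10


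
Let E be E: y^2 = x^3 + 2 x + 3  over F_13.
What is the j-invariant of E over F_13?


Delta = -16(4 a^3 + 27 b^2) mod 13 = 7
-1728 * (4 a)^3 = -1728 * (4*2)^3 mod 13 = 5
j = 5 * 7^(-1) mod 13 = 10

j = 10 (mod 13)


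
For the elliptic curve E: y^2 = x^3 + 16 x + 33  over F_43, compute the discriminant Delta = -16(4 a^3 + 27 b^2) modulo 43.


4 a^3 + 27 b^2 = 4*16^3 + 27*33^2 = 16384 + 29403 = 45787
Delta = -16 * (45787) = -732592
Delta mod 43 = 42

Delta = 42 (mod 43)


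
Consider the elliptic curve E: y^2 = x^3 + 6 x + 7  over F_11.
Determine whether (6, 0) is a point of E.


Check whether y^2 = x^3 + 6 x + 7 (mod 11) for (x, y) = (6, 0).
LHS: y^2 = 0^2 mod 11 = 0
RHS: x^3 + 6 x + 7 = 6^3 + 6*6 + 7 mod 11 = 6
LHS != RHS

No, not on the curve


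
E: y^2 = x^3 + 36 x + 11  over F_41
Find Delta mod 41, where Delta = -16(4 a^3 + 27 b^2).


4 a^3 + 27 b^2 = 4*36^3 + 27*11^2 = 186624 + 3267 = 189891
Delta = -16 * (189891) = -3038256
Delta mod 41 = 8

Delta = 8 (mod 41)


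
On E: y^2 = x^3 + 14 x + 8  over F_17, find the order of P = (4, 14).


Compute successive multiples of P until we hit O:
  1P = (4, 14)
  2P = (10, 14)
  3P = (3, 3)
  4P = (12, 0)
  5P = (3, 14)
  6P = (10, 3)
  7P = (4, 3)
  8P = O

ord(P) = 8


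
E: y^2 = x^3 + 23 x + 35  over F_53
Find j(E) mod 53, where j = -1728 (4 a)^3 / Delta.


Delta = -16(4 a^3 + 27 b^2) mod 53 = 46
-1728 * (4 a)^3 = -1728 * (4*23)^3 mod 53 = 40
j = 40 * 46^(-1) mod 53 = 17

j = 17 (mod 53)


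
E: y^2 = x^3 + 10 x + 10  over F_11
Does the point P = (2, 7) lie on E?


Check whether y^2 = x^3 + 10 x + 10 (mod 11) for (x, y) = (2, 7).
LHS: y^2 = 7^2 mod 11 = 5
RHS: x^3 + 10 x + 10 = 2^3 + 10*2 + 10 mod 11 = 5
LHS = RHS

Yes, on the curve


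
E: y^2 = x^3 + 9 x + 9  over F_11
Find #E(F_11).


For each x in F_11, count y with y^2 = x^3 + 9 x + 9 mod 11:
  x = 0: RHS = 9, y in [3, 8]  -> 2 point(s)
  x = 5: RHS = 3, y in [5, 6]  -> 2 point(s)
  x = 6: RHS = 4, y in [2, 9]  -> 2 point(s)
  x = 9: RHS = 5, y in [4, 7]  -> 2 point(s)
Affine points: 8. Add the point at infinity: total = 9.

#E(F_11) = 9


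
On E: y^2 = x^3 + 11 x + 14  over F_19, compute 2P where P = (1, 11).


Doubling: s = (3 x1^2 + a) / (2 y1)
s = (3*1^2 + 11) / (2*11) mod 19 = 11
x3 = s^2 - 2 x1 mod 19 = 11^2 - 2*1 = 5
y3 = s (x1 - x3) - y1 mod 19 = 11 * (1 - 5) - 11 = 2

2P = (5, 2)


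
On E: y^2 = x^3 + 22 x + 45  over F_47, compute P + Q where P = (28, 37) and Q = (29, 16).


P != Q, so use the chord formula.
s = (y2 - y1) / (x2 - x1) = (26) / (1) mod 47 = 26
x3 = s^2 - x1 - x2 mod 47 = 26^2 - 28 - 29 = 8
y3 = s (x1 - x3) - y1 mod 47 = 26 * (28 - 8) - 37 = 13

P + Q = (8, 13)


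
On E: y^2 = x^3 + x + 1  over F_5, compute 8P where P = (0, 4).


k = 8 = 1000_2 (binary, LSB first: 0001)
Double-and-add from P = (0, 4):
  bit 0 = 0: acc unchanged = O
  bit 1 = 0: acc unchanged = O
  bit 2 = 0: acc unchanged = O
  bit 3 = 1: acc = O + (0, 1) = (0, 1)

8P = (0, 1)


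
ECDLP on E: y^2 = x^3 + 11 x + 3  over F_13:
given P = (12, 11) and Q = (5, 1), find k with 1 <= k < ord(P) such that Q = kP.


Enumerate multiples of P until we hit Q = (5, 1):
  1P = (12, 11)
  2P = (11, 5)
  3P = (0, 9)
  4P = (5, 1)
Match found at i = 4.

k = 4


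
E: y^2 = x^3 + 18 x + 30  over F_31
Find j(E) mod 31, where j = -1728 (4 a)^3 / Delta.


Delta = -16(4 a^3 + 27 b^2) mod 31 = 25
-1728 * (4 a)^3 = -1728 * (4*18)^3 mod 31 = 2
j = 2 * 25^(-1) mod 31 = 10

j = 10 (mod 31)


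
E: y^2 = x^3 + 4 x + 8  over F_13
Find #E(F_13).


For each x in F_13, count y with y^2 = x^3 + 4 x + 8 mod 13:
  x = 1: RHS = 0, y in [0]  -> 1 point(s)
  x = 4: RHS = 10, y in [6, 7]  -> 2 point(s)
  x = 5: RHS = 10, y in [6, 7]  -> 2 point(s)
  x = 6: RHS = 1, y in [1, 12]  -> 2 point(s)
  x = 12: RHS = 3, y in [4, 9]  -> 2 point(s)
Affine points: 9. Add the point at infinity: total = 10.

#E(F_13) = 10


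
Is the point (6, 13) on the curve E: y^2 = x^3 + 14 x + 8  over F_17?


Check whether y^2 = x^3 + 14 x + 8 (mod 17) for (x, y) = (6, 13).
LHS: y^2 = 13^2 mod 17 = 16
RHS: x^3 + 14 x + 8 = 6^3 + 14*6 + 8 mod 17 = 2
LHS != RHS

No, not on the curve


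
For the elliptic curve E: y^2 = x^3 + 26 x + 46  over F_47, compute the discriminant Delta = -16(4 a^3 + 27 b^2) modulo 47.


4 a^3 + 27 b^2 = 4*26^3 + 27*46^2 = 70304 + 57132 = 127436
Delta = -16 * (127436) = -2038976
Delta mod 47 = 25

Delta = 25 (mod 47)


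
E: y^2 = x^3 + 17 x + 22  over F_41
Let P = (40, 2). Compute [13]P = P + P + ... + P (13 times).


k = 13 = 1101_2 (binary, LSB first: 1011)
Double-and-add from P = (40, 2):
  bit 0 = 1: acc = O + (40, 2) = (40, 2)
  bit 1 = 0: acc unchanged = (40, 2)
  bit 2 = 1: acc = (40, 2) + (30, 29) = (32, 1)
  bit 3 = 1: acc = (32, 1) + (21, 13) = (39, 29)

13P = (39, 29)


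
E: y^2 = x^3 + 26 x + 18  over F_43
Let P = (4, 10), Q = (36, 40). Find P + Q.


P != Q, so use the chord formula.
s = (y2 - y1) / (x2 - x1) = (30) / (32) mod 43 = 9
x3 = s^2 - x1 - x2 mod 43 = 9^2 - 4 - 36 = 41
y3 = s (x1 - x3) - y1 mod 43 = 9 * (4 - 41) - 10 = 1

P + Q = (41, 1)


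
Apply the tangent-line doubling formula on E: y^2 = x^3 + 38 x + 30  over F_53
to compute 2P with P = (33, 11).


Doubling: s = (3 x1^2 + a) / (2 y1)
s = (3*33^2 + 38) / (2*11) mod 53 = 37
x3 = s^2 - 2 x1 mod 53 = 37^2 - 2*33 = 31
y3 = s (x1 - x3) - y1 mod 53 = 37 * (33 - 31) - 11 = 10

2P = (31, 10)


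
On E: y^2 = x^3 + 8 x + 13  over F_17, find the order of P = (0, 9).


Compute successive multiples of P until we hit O:
  1P = (0, 9)
  2P = (13, 6)
  3P = (12, 16)
  4P = (9, 7)
  5P = (7, 2)
  6P = (11, 2)
  7P = (5, 5)
  8P = (14, 9)
  ... (continuing to 21P)
  21P = O

ord(P) = 21


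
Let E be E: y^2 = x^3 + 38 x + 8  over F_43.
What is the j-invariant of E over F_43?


Delta = -16(4 a^3 + 27 b^2) mod 43 = 3
-1728 * (4 a)^3 = -1728 * (4*38)^3 mod 43 = 16
j = 16 * 3^(-1) mod 43 = 34

j = 34 (mod 43)


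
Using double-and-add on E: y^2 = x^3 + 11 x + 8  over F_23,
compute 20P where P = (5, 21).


k = 20 = 10100_2 (binary, LSB first: 00101)
Double-and-add from P = (5, 21):
  bit 0 = 0: acc unchanged = O
  bit 1 = 0: acc unchanged = O
  bit 2 = 1: acc = O + (4, 22) = (4, 22)
  bit 3 = 0: acc unchanged = (4, 22)
  bit 4 = 1: acc = (4, 22) + (14, 10) = (0, 10)

20P = (0, 10)


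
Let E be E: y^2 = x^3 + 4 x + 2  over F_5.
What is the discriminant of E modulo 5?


4 a^3 + 27 b^2 = 4*4^3 + 27*2^2 = 256 + 108 = 364
Delta = -16 * (364) = -5824
Delta mod 5 = 1

Delta = 1 (mod 5)


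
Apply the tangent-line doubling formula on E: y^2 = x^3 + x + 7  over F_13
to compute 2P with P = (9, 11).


Doubling: s = (3 x1^2 + a) / (2 y1)
s = (3*9^2 + 1) / (2*11) mod 13 = 4
x3 = s^2 - 2 x1 mod 13 = 4^2 - 2*9 = 11
y3 = s (x1 - x3) - y1 mod 13 = 4 * (9 - 11) - 11 = 7

2P = (11, 7)


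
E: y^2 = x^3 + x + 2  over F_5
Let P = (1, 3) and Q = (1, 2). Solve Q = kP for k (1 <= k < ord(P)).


Enumerate multiples of P until we hit Q = (1, 2):
  1P = (1, 3)
  2P = (4, 0)
  3P = (1, 2)
Match found at i = 3.

k = 3


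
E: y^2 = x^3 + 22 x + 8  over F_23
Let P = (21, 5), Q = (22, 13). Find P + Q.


P != Q, so use the chord formula.
s = (y2 - y1) / (x2 - x1) = (8) / (1) mod 23 = 8
x3 = s^2 - x1 - x2 mod 23 = 8^2 - 21 - 22 = 21
y3 = s (x1 - x3) - y1 mod 23 = 8 * (21 - 21) - 5 = 18

P + Q = (21, 18)


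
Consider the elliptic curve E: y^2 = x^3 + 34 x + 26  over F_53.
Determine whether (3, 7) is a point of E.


Check whether y^2 = x^3 + 34 x + 26 (mod 53) for (x, y) = (3, 7).
LHS: y^2 = 7^2 mod 53 = 49
RHS: x^3 + 34 x + 26 = 3^3 + 34*3 + 26 mod 53 = 49
LHS = RHS

Yes, on the curve


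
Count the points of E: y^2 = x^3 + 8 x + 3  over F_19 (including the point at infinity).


For each x in F_19, count y with y^2 = x^3 + 8 x + 3 mod 19:
  x = 3: RHS = 16, y in [4, 15]  -> 2 point(s)
  x = 4: RHS = 4, y in [2, 17]  -> 2 point(s)
  x = 5: RHS = 16, y in [4, 15]  -> 2 point(s)
  x = 6: RHS = 1, y in [1, 18]  -> 2 point(s)
  x = 8: RHS = 9, y in [3, 16]  -> 2 point(s)
  x = 9: RHS = 6, y in [5, 14]  -> 2 point(s)
  x = 10: RHS = 0, y in [0]  -> 1 point(s)
  x = 11: RHS = 16, y in [4, 15]  -> 2 point(s)
  x = 13: RHS = 5, y in [9, 10]  -> 2 point(s)
  x = 14: RHS = 9, y in [3, 16]  -> 2 point(s)
  x = 16: RHS = 9, y in [3, 16]  -> 2 point(s)
  x = 17: RHS = 17, y in [6, 13]  -> 2 point(s)
Affine points: 23. Add the point at infinity: total = 24.

#E(F_19) = 24


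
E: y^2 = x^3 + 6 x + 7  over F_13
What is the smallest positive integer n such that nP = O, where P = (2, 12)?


Compute successive multiples of P until we hit O:
  1P = (2, 12)
  2P = (12, 0)
  3P = (2, 1)
  4P = O

ord(P) = 4


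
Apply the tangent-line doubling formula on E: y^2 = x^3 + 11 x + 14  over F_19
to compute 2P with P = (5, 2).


Doubling: s = (3 x1^2 + a) / (2 y1)
s = (3*5^2 + 11) / (2*2) mod 19 = 12
x3 = s^2 - 2 x1 mod 19 = 12^2 - 2*5 = 1
y3 = s (x1 - x3) - y1 mod 19 = 12 * (5 - 1) - 2 = 8

2P = (1, 8)


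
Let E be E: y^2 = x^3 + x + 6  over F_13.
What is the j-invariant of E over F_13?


Delta = -16(4 a^3 + 27 b^2) mod 13 = 10
-1728 * (4 a)^3 = -1728 * (4*1)^3 mod 13 = 12
j = 12 * 10^(-1) mod 13 = 9

j = 9 (mod 13)


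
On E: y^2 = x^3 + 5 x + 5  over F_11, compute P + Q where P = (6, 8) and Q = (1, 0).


P != Q, so use the chord formula.
s = (y2 - y1) / (x2 - x1) = (3) / (6) mod 11 = 6
x3 = s^2 - x1 - x2 mod 11 = 6^2 - 6 - 1 = 7
y3 = s (x1 - x3) - y1 mod 11 = 6 * (6 - 7) - 8 = 8

P + Q = (7, 8)


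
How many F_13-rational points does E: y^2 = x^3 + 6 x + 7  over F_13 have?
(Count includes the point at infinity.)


For each x in F_13, count y with y^2 = x^3 + 6 x + 7 mod 13:
  x = 1: RHS = 1, y in [1, 12]  -> 2 point(s)
  x = 2: RHS = 1, y in [1, 12]  -> 2 point(s)
  x = 3: RHS = 0, y in [0]  -> 1 point(s)
  x = 4: RHS = 4, y in [2, 11]  -> 2 point(s)
  x = 6: RHS = 12, y in [5, 8]  -> 2 point(s)
  x = 9: RHS = 10, y in [6, 7]  -> 2 point(s)
  x = 10: RHS = 1, y in [1, 12]  -> 2 point(s)
  x = 11: RHS = 0, y in [0]  -> 1 point(s)
  x = 12: RHS = 0, y in [0]  -> 1 point(s)
Affine points: 15. Add the point at infinity: total = 16.

#E(F_13) = 16


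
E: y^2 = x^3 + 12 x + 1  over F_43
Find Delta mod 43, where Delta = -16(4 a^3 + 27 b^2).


4 a^3 + 27 b^2 = 4*12^3 + 27*1^2 = 6912 + 27 = 6939
Delta = -16 * (6939) = -111024
Delta mod 43 = 2

Delta = 2 (mod 43)


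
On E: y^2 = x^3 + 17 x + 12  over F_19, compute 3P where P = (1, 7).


k = 3 = 11_2 (binary, LSB first: 11)
Double-and-add from P = (1, 7):
  bit 0 = 1: acc = O + (1, 7) = (1, 7)
  bit 1 = 1: acc = (1, 7) + (14, 7) = (4, 12)

3P = (4, 12)


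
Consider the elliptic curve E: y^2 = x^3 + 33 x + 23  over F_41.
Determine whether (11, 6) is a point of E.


Check whether y^2 = x^3 + 33 x + 23 (mod 41) for (x, y) = (11, 6).
LHS: y^2 = 6^2 mod 41 = 36
RHS: x^3 + 33 x + 23 = 11^3 + 33*11 + 23 mod 41 = 36
LHS = RHS

Yes, on the curve


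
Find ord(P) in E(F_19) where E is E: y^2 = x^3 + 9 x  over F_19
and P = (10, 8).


Compute successive multiples of P until we hit O:
  1P = (10, 8)
  2P = (6, 17)
  3P = (14, 1)
  4P = (4, 10)
  5P = (3, 15)
  6P = (7, 8)
  7P = (2, 11)
  8P = (11, 9)
  ... (continuing to 20P)
  20P = O

ord(P) = 20


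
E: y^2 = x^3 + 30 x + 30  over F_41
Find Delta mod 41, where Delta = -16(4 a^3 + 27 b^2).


4 a^3 + 27 b^2 = 4*30^3 + 27*30^2 = 108000 + 24300 = 132300
Delta = -16 * (132300) = -2116800
Delta mod 41 = 30

Delta = 30 (mod 41)


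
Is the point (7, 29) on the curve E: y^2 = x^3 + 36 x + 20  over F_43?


Check whether y^2 = x^3 + 36 x + 20 (mod 43) for (x, y) = (7, 29).
LHS: y^2 = 29^2 mod 43 = 24
RHS: x^3 + 36 x + 20 = 7^3 + 36*7 + 20 mod 43 = 13
LHS != RHS

No, not on the curve


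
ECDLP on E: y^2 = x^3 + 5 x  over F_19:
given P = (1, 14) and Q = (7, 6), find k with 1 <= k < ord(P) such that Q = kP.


Enumerate multiples of P until we hit Q = (7, 6):
  1P = (1, 14)
  2P = (7, 6)
Match found at i = 2.

k = 2


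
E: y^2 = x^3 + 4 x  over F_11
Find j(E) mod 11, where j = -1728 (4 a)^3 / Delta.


Delta = -16(4 a^3 + 27 b^2) mod 11 = 7
-1728 * (4 a)^3 = -1728 * (4*4)^3 mod 11 = 7
j = 7 * 7^(-1) mod 11 = 1

j = 1 (mod 11)


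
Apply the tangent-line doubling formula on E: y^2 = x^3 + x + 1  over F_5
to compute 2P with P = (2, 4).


Doubling: s = (3 x1^2 + a) / (2 y1)
s = (3*2^2 + 1) / (2*4) mod 5 = 1
x3 = s^2 - 2 x1 mod 5 = 1^2 - 2*2 = 2
y3 = s (x1 - x3) - y1 mod 5 = 1 * (2 - 2) - 4 = 1

2P = (2, 1)


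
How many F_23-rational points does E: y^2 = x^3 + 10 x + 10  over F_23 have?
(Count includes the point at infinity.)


For each x in F_23, count y with y^2 = x^3 + 10 x + 10 mod 23:
  x = 5: RHS = 1, y in [1, 22]  -> 2 point(s)
  x = 7: RHS = 9, y in [3, 20]  -> 2 point(s)
  x = 8: RHS = 4, y in [2, 21]  -> 2 point(s)
  x = 9: RHS = 1, y in [1, 22]  -> 2 point(s)
  x = 10: RHS = 6, y in [11, 12]  -> 2 point(s)
  x = 11: RHS = 2, y in [5, 18]  -> 2 point(s)
  x = 12: RHS = 18, y in [8, 15]  -> 2 point(s)
  x = 15: RHS = 16, y in [4, 19]  -> 2 point(s)
Affine points: 16. Add the point at infinity: total = 17.

#E(F_23) = 17


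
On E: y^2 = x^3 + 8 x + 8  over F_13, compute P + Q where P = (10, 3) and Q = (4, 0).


P != Q, so use the chord formula.
s = (y2 - y1) / (x2 - x1) = (10) / (7) mod 13 = 7
x3 = s^2 - x1 - x2 mod 13 = 7^2 - 10 - 4 = 9
y3 = s (x1 - x3) - y1 mod 13 = 7 * (10 - 9) - 3 = 4

P + Q = (9, 4)


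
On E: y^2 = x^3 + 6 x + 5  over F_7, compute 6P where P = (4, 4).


k = 6 = 110_2 (binary, LSB first: 011)
Double-and-add from P = (4, 4):
  bit 0 = 0: acc unchanged = O
  bit 1 = 1: acc = O + (3, 1) = (3, 1)
  bit 2 = 1: acc = (3, 1) + (2, 5) = (4, 3)

6P = (4, 3)


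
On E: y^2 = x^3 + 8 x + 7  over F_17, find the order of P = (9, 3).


Compute successive multiples of P until we hit O:
  1P = (9, 3)
  2P = (7, 7)
  3P = (5, 6)
  4P = (11, 7)
  5P = (1, 13)
  6P = (16, 10)
  7P = (10, 13)
  8P = (13, 8)
  ... (continuing to 22P)
  22P = O

ord(P) = 22


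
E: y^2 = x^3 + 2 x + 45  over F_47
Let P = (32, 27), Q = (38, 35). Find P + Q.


P != Q, so use the chord formula.
s = (y2 - y1) / (x2 - x1) = (8) / (6) mod 47 = 17
x3 = s^2 - x1 - x2 mod 47 = 17^2 - 32 - 38 = 31
y3 = s (x1 - x3) - y1 mod 47 = 17 * (32 - 31) - 27 = 37

P + Q = (31, 37)


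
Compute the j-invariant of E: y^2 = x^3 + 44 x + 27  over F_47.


Delta = -16(4 a^3 + 27 b^2) mod 47 = 8
-1728 * (4 a)^3 = -1728 * (4*44)^3 mod 47 = 27
j = 27 * 8^(-1) mod 47 = 21

j = 21 (mod 47)


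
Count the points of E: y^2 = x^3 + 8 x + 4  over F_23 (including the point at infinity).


For each x in F_23, count y with y^2 = x^3 + 8 x + 4 mod 23:
  x = 0: RHS = 4, y in [2, 21]  -> 2 point(s)
  x = 1: RHS = 13, y in [6, 17]  -> 2 point(s)
  x = 3: RHS = 9, y in [3, 20]  -> 2 point(s)
  x = 4: RHS = 8, y in [10, 13]  -> 2 point(s)
  x = 5: RHS = 8, y in [10, 13]  -> 2 point(s)
  x = 7: RHS = 12, y in [9, 14]  -> 2 point(s)
  x = 9: RHS = 0, y in [0]  -> 1 point(s)
  x = 10: RHS = 3, y in [7, 16]  -> 2 point(s)
  x = 14: RHS = 8, y in [10, 13]  -> 2 point(s)
  x = 15: RHS = 3, y in [7, 16]  -> 2 point(s)
  x = 17: RHS = 16, y in [4, 19]  -> 2 point(s)
  x = 18: RHS = 0, y in [0]  -> 1 point(s)
  x = 19: RHS = 0, y in [0]  -> 1 point(s)
  x = 21: RHS = 3, y in [7, 16]  -> 2 point(s)
  x = 22: RHS = 18, y in [8, 15]  -> 2 point(s)
Affine points: 27. Add the point at infinity: total = 28.

#E(F_23) = 28


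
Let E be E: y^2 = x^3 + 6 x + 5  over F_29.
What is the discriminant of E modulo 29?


4 a^3 + 27 b^2 = 4*6^3 + 27*5^2 = 864 + 675 = 1539
Delta = -16 * (1539) = -24624
Delta mod 29 = 26

Delta = 26 (mod 29)


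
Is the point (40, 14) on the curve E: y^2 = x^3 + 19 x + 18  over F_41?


Check whether y^2 = x^3 + 19 x + 18 (mod 41) for (x, y) = (40, 14).
LHS: y^2 = 14^2 mod 41 = 32
RHS: x^3 + 19 x + 18 = 40^3 + 19*40 + 18 mod 41 = 39
LHS != RHS

No, not on the curve


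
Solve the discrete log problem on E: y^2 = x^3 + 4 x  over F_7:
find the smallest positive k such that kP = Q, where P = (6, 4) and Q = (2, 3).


Enumerate multiples of P until we hit Q = (2, 3):
  1P = (6, 4)
  2P = (2, 3)
Match found at i = 2.

k = 2


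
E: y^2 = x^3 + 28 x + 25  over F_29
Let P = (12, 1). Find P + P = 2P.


Doubling: s = (3 x1^2 + a) / (2 y1)
s = (3*12^2 + 28) / (2*1) mod 29 = 27
x3 = s^2 - 2 x1 mod 29 = 27^2 - 2*12 = 9
y3 = s (x1 - x3) - y1 mod 29 = 27 * (12 - 9) - 1 = 22

2P = (9, 22)


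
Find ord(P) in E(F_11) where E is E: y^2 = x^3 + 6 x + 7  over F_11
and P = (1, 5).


Compute successive multiples of P until we hit O:
  1P = (1, 5)
  2P = (2, 4)
  3P = (9, 3)
  4P = (10, 0)
  5P = (9, 8)
  6P = (2, 7)
  7P = (1, 6)
  8P = O

ord(P) = 8


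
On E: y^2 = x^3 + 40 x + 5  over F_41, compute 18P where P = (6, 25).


k = 18 = 10010_2 (binary, LSB first: 01001)
Double-and-add from P = (6, 25):
  bit 0 = 0: acc unchanged = O
  bit 1 = 1: acc = O + (19, 30) = (19, 30)
  bit 2 = 0: acc unchanged = (19, 30)
  bit 3 = 0: acc unchanged = (19, 30)
  bit 4 = 1: acc = (19, 30) + (35, 0) = (36, 7)

18P = (36, 7)


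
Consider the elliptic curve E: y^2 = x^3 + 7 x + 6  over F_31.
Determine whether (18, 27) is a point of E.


Check whether y^2 = x^3 + 7 x + 6 (mod 31) for (x, y) = (18, 27).
LHS: y^2 = 27^2 mod 31 = 16
RHS: x^3 + 7 x + 6 = 18^3 + 7*18 + 6 mod 31 = 12
LHS != RHS

No, not on the curve


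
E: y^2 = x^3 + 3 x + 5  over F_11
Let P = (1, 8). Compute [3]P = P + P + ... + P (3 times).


k = 3 = 11_2 (binary, LSB first: 11)
Double-and-add from P = (1, 8):
  bit 0 = 1: acc = O + (1, 8) = (1, 8)
  bit 1 = 1: acc = (1, 8) + (10, 1) = (4, 9)

3P = (4, 9)


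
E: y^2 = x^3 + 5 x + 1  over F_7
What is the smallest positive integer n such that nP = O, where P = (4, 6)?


Compute successive multiples of P until we hit O:
  1P = (4, 6)
  2P = (3, 6)
  3P = (0, 1)
  4P = (5, 5)
  5P = (6, 3)
  6P = (1, 0)
  7P = (6, 4)
  8P = (5, 2)
  ... (continuing to 12P)
  12P = O

ord(P) = 12


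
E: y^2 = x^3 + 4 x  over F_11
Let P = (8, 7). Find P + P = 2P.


Doubling: s = (3 x1^2 + a) / (2 y1)
s = (3*8^2 + 4) / (2*7) mod 11 = 3
x3 = s^2 - 2 x1 mod 11 = 3^2 - 2*8 = 4
y3 = s (x1 - x3) - y1 mod 11 = 3 * (8 - 4) - 7 = 5

2P = (4, 5)


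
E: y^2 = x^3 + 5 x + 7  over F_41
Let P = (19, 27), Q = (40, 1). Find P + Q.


P != Q, so use the chord formula.
s = (y2 - y1) / (x2 - x1) = (15) / (21) mod 41 = 30
x3 = s^2 - x1 - x2 mod 41 = 30^2 - 19 - 40 = 21
y3 = s (x1 - x3) - y1 mod 41 = 30 * (19 - 21) - 27 = 36

P + Q = (21, 36)


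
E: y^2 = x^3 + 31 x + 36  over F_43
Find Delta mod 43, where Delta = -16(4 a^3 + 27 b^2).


4 a^3 + 27 b^2 = 4*31^3 + 27*36^2 = 119164 + 34992 = 154156
Delta = -16 * (154156) = -2466496
Delta mod 43 = 27

Delta = 27 (mod 43)


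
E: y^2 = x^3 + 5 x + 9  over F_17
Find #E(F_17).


For each x in F_17, count y with y^2 = x^3 + 5 x + 9 mod 17:
  x = 0: RHS = 9, y in [3, 14]  -> 2 point(s)
  x = 1: RHS = 15, y in [7, 10]  -> 2 point(s)
  x = 3: RHS = 0, y in [0]  -> 1 point(s)
  x = 4: RHS = 8, y in [5, 12]  -> 2 point(s)
  x = 6: RHS = 0, y in [0]  -> 1 point(s)
  x = 7: RHS = 13, y in [8, 9]  -> 2 point(s)
  x = 8: RHS = 0, y in [0]  -> 1 point(s)
  x = 9: RHS = 1, y in [1, 16]  -> 2 point(s)
  x = 11: RHS = 1, y in [1, 16]  -> 2 point(s)
  x = 14: RHS = 1, y in [1, 16]  -> 2 point(s)
  x = 15: RHS = 8, y in [5, 12]  -> 2 point(s)
Affine points: 19. Add the point at infinity: total = 20.

#E(F_17) = 20


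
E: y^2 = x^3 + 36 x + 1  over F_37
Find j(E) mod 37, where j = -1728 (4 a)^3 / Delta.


Delta = -16(4 a^3 + 27 b^2) mod 37 = 2
-1728 * (4 a)^3 = -1728 * (4*36)^3 mod 37 = 36
j = 36 * 2^(-1) mod 37 = 18

j = 18 (mod 37)


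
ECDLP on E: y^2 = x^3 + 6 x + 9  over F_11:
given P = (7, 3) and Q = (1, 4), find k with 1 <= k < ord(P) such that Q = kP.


Enumerate multiples of P until we hit Q = (1, 4):
  1P = (7, 3)
  2P = (1, 7)
  3P = (1, 4)
Match found at i = 3.

k = 3


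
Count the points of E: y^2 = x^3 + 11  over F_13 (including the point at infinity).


For each x in F_13, count y with y^2 = x^3 + 0 x + 11 mod 13:
  x = 1: RHS = 12, y in [5, 8]  -> 2 point(s)
  x = 3: RHS = 12, y in [5, 8]  -> 2 point(s)
  x = 4: RHS = 10, y in [6, 7]  -> 2 point(s)
  x = 7: RHS = 3, y in [4, 9]  -> 2 point(s)
  x = 8: RHS = 3, y in [4, 9]  -> 2 point(s)
  x = 9: RHS = 12, y in [5, 8]  -> 2 point(s)
  x = 10: RHS = 10, y in [6, 7]  -> 2 point(s)
  x = 11: RHS = 3, y in [4, 9]  -> 2 point(s)
  x = 12: RHS = 10, y in [6, 7]  -> 2 point(s)
Affine points: 18. Add the point at infinity: total = 19.

#E(F_13) = 19


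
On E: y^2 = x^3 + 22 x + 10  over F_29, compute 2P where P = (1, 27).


Doubling: s = (3 x1^2 + a) / (2 y1)
s = (3*1^2 + 22) / (2*27) mod 29 = 1
x3 = s^2 - 2 x1 mod 29 = 1^2 - 2*1 = 28
y3 = s (x1 - x3) - y1 mod 29 = 1 * (1 - 28) - 27 = 4

2P = (28, 4)


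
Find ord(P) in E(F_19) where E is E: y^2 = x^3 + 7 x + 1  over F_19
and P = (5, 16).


Compute successive multiples of P until we hit O:
  1P = (5, 16)
  2P = (10, 8)
  3P = (2, 2)
  4P = (0, 1)
  5P = (4, 6)
  6P = (15, 17)
  7P = (3, 7)
  8P = (17, 6)
  ... (continuing to 21P)
  21P = O

ord(P) = 21


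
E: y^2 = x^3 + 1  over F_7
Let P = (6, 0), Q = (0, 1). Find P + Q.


P != Q, so use the chord formula.
s = (y2 - y1) / (x2 - x1) = (1) / (1) mod 7 = 1
x3 = s^2 - x1 - x2 mod 7 = 1^2 - 6 - 0 = 2
y3 = s (x1 - x3) - y1 mod 7 = 1 * (6 - 2) - 0 = 4

P + Q = (2, 4)


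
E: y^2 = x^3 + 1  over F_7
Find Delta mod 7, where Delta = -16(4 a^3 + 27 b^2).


4 a^3 + 27 b^2 = 4*0^3 + 27*1^2 = 0 + 27 = 27
Delta = -16 * (27) = -432
Delta mod 7 = 2

Delta = 2 (mod 7)


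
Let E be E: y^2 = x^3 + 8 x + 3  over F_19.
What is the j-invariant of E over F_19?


Delta = -16(4 a^3 + 27 b^2) mod 19 = 14
-1728 * (4 a)^3 = -1728 * (4*8)^3 mod 19 = 12
j = 12 * 14^(-1) mod 19 = 9

j = 9 (mod 19)


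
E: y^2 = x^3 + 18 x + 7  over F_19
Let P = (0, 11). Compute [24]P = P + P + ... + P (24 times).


k = 24 = 11000_2 (binary, LSB first: 00011)
Double-and-add from P = (0, 11):
  bit 0 = 0: acc unchanged = O
  bit 1 = 0: acc unchanged = O
  bit 2 = 0: acc unchanged = O
  bit 3 = 1: acc = O + (9, 9) = (9, 9)
  bit 4 = 1: acc = (9, 9) + (7, 1) = (0, 8)

24P = (0, 8)


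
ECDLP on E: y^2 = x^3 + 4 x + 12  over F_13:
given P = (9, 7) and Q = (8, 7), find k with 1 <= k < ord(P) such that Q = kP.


Enumerate multiples of P until we hit Q = (8, 7):
  1P = (9, 7)
  2P = (8, 6)
  3P = (10, 5)
  4P = (11, 10)
  5P = (5, 12)
  6P = (3, 5)
  7P = (4, 12)
  8P = (1, 11)
  9P = (0, 8)
  10P = (0, 5)
  11P = (1, 2)
  12P = (4, 1)
  13P = (3, 8)
  14P = (5, 1)
  15P = (11, 3)
  16P = (10, 8)
  17P = (8, 7)
Match found at i = 17.

k = 17


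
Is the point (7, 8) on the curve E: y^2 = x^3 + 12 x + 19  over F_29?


Check whether y^2 = x^3 + 12 x + 19 (mod 29) for (x, y) = (7, 8).
LHS: y^2 = 8^2 mod 29 = 6
RHS: x^3 + 12 x + 19 = 7^3 + 12*7 + 19 mod 29 = 11
LHS != RHS

No, not on the curve


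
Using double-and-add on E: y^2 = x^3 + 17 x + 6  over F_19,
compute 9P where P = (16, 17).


k = 9 = 1001_2 (binary, LSB first: 1001)
Double-and-add from P = (16, 17):
  bit 0 = 1: acc = O + (16, 17) = (16, 17)
  bit 1 = 0: acc unchanged = (16, 17)
  bit 2 = 0: acc unchanged = (16, 17)
  bit 3 = 1: acc = (16, 17) + (4, 9) = (10, 6)

9P = (10, 6)


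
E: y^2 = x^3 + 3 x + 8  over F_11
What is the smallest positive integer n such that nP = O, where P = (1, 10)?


Compute successive multiples of P until we hit O:
  1P = (1, 10)
  2P = (7, 8)
  3P = (8, 7)
  4P = (6, 0)
  5P = (8, 4)
  6P = (7, 3)
  7P = (1, 1)
  8P = O

ord(P) = 8


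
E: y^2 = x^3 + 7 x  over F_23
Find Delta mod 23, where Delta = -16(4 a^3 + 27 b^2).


4 a^3 + 27 b^2 = 4*7^3 + 27*0^2 = 1372 + 0 = 1372
Delta = -16 * (1372) = -21952
Delta mod 23 = 13

Delta = 13 (mod 23)


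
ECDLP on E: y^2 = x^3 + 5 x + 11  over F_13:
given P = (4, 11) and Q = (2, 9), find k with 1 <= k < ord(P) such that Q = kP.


Enumerate multiples of P until we hit Q = (2, 9):
  1P = (4, 11)
  2P = (1, 11)
  3P = (8, 2)
  4P = (2, 4)
  5P = (3, 12)
  6P = (7, 5)
  7P = (6, 6)
  8P = (6, 7)
  9P = (7, 8)
  10P = (3, 1)
  11P = (2, 9)
Match found at i = 11.

k = 11


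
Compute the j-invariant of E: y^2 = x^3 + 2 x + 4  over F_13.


Delta = -16(4 a^3 + 27 b^2) mod 13 = 12
-1728 * (4 a)^3 = -1728 * (4*2)^3 mod 13 = 5
j = 5 * 12^(-1) mod 13 = 8

j = 8 (mod 13)


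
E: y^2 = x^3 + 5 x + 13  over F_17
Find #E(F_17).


For each x in F_17, count y with y^2 = x^3 + 5 x + 13 mod 17:
  x = 0: RHS = 13, y in [8, 9]  -> 2 point(s)
  x = 1: RHS = 2, y in [6, 11]  -> 2 point(s)
  x = 3: RHS = 4, y in [2, 15]  -> 2 point(s)
  x = 6: RHS = 4, y in [2, 15]  -> 2 point(s)
  x = 7: RHS = 0, y in [0]  -> 1 point(s)
  x = 8: RHS = 4, y in [2, 15]  -> 2 point(s)
  x = 10: RHS = 9, y in [3, 14]  -> 2 point(s)
  x = 12: RHS = 16, y in [4, 13]  -> 2 point(s)
Affine points: 15. Add the point at infinity: total = 16.

#E(F_17) = 16


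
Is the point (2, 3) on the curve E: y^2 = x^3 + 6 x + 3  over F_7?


Check whether y^2 = x^3 + 6 x + 3 (mod 7) for (x, y) = (2, 3).
LHS: y^2 = 3^2 mod 7 = 2
RHS: x^3 + 6 x + 3 = 2^3 + 6*2 + 3 mod 7 = 2
LHS = RHS

Yes, on the curve


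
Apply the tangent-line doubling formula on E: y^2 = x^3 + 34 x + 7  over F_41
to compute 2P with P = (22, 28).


Doubling: s = (3 x1^2 + a) / (2 y1)
s = (3*22^2 + 34) / (2*28) mod 41 = 28
x3 = s^2 - 2 x1 mod 41 = 28^2 - 2*22 = 2
y3 = s (x1 - x3) - y1 mod 41 = 28 * (22 - 2) - 28 = 40

2P = (2, 40)


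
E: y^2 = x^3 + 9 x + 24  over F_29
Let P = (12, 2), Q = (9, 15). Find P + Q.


P != Q, so use the chord formula.
s = (y2 - y1) / (x2 - x1) = (13) / (26) mod 29 = 15
x3 = s^2 - x1 - x2 mod 29 = 15^2 - 12 - 9 = 1
y3 = s (x1 - x3) - y1 mod 29 = 15 * (12 - 1) - 2 = 18

P + Q = (1, 18)


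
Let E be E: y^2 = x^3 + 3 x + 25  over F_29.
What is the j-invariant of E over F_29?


Delta = -16(4 a^3 + 27 b^2) mod 29 = 2
-1728 * (4 a)^3 = -1728 * (4*3)^3 mod 29 = 1
j = 1 * 2^(-1) mod 29 = 15

j = 15 (mod 29)


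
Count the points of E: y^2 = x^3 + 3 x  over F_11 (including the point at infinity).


For each x in F_11, count y with y^2 = x^3 + 3 x + 0 mod 11:
  x = 0: RHS = 0, y in [0]  -> 1 point(s)
  x = 1: RHS = 4, y in [2, 9]  -> 2 point(s)
  x = 2: RHS = 3, y in [5, 6]  -> 2 point(s)
  x = 3: RHS = 3, y in [5, 6]  -> 2 point(s)
  x = 6: RHS = 3, y in [5, 6]  -> 2 point(s)
  x = 7: RHS = 1, y in [1, 10]  -> 2 point(s)
Affine points: 11. Add the point at infinity: total = 12.

#E(F_11) = 12


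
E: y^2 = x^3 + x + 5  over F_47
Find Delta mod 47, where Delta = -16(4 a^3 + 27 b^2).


4 a^3 + 27 b^2 = 4*1^3 + 27*5^2 = 4 + 675 = 679
Delta = -16 * (679) = -10864
Delta mod 47 = 40

Delta = 40 (mod 47)


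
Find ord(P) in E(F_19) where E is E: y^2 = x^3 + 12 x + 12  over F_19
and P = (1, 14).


Compute successive multiples of P until we hit O:
  1P = (1, 14)
  2P = (5, 11)
  3P = (10, 7)
  4P = (14, 13)
  5P = (13, 3)
  6P = (16, 14)
  7P = (2, 5)
  8P = (2, 14)
  ... (continuing to 15P)
  15P = O

ord(P) = 15


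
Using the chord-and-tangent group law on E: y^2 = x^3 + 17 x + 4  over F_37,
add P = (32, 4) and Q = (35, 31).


P != Q, so use the chord formula.
s = (y2 - y1) / (x2 - x1) = (27) / (3) mod 37 = 9
x3 = s^2 - x1 - x2 mod 37 = 9^2 - 32 - 35 = 14
y3 = s (x1 - x3) - y1 mod 37 = 9 * (32 - 14) - 4 = 10

P + Q = (14, 10)


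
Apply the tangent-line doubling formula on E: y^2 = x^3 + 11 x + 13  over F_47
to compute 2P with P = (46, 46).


Doubling: s = (3 x1^2 + a) / (2 y1)
s = (3*46^2 + 11) / (2*46) mod 47 = 40
x3 = s^2 - 2 x1 mod 47 = 40^2 - 2*46 = 4
y3 = s (x1 - x3) - y1 mod 47 = 40 * (46 - 4) - 46 = 36

2P = (4, 36)


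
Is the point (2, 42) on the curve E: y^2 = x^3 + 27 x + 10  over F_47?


Check whether y^2 = x^3 + 27 x + 10 (mod 47) for (x, y) = (2, 42).
LHS: y^2 = 42^2 mod 47 = 25
RHS: x^3 + 27 x + 10 = 2^3 + 27*2 + 10 mod 47 = 25
LHS = RHS

Yes, on the curve


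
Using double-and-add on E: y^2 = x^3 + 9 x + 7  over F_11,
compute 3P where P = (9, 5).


k = 3 = 11_2 (binary, LSB first: 11)
Double-and-add from P = (9, 5):
  bit 0 = 1: acc = O + (9, 5) = (9, 5)
  bit 1 = 1: acc = (9, 5) + (5, 10) = (2, 0)

3P = (2, 0)


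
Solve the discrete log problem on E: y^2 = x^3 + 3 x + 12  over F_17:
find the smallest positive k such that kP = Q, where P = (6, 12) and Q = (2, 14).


Enumerate multiples of P until we hit Q = (2, 14):
  1P = (6, 12)
  2P = (7, 11)
  3P = (5, 4)
  4P = (2, 3)
  5P = (13, 2)
  6P = (16, 12)
  7P = (12, 5)
  8P = (15, 7)
  9P = (11, 4)
  10P = (8, 15)
  11P = (1, 4)
  12P = (1, 13)
  13P = (8, 2)
  14P = (11, 13)
  15P = (15, 10)
  16P = (12, 12)
  17P = (16, 5)
  18P = (13, 15)
  19P = (2, 14)
Match found at i = 19.

k = 19


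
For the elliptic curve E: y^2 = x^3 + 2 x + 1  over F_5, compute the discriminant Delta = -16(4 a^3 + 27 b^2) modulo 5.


4 a^3 + 27 b^2 = 4*2^3 + 27*1^2 = 32 + 27 = 59
Delta = -16 * (59) = -944
Delta mod 5 = 1

Delta = 1 (mod 5)


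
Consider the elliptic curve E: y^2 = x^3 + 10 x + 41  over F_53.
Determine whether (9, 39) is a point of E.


Check whether y^2 = x^3 + 10 x + 41 (mod 53) for (x, y) = (9, 39).
LHS: y^2 = 39^2 mod 53 = 37
RHS: x^3 + 10 x + 41 = 9^3 + 10*9 + 41 mod 53 = 12
LHS != RHS

No, not on the curve


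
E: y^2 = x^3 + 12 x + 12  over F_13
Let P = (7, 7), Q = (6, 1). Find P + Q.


P != Q, so use the chord formula.
s = (y2 - y1) / (x2 - x1) = (7) / (12) mod 13 = 6
x3 = s^2 - x1 - x2 mod 13 = 6^2 - 7 - 6 = 10
y3 = s (x1 - x3) - y1 mod 13 = 6 * (7 - 10) - 7 = 1

P + Q = (10, 1)


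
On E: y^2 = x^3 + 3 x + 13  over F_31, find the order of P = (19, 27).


Compute successive multiples of P until we hit O:
  1P = (19, 27)
  2P = (9, 26)
  3P = (12, 14)
  4P = (18, 28)
  5P = (26, 11)
  6P = (14, 28)
  7P = (3, 7)
  8P = (28, 16)
  ... (continuing to 27P)
  27P = O

ord(P) = 27


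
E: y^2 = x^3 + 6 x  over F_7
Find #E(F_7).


For each x in F_7, count y with y^2 = x^3 + 6 x + 0 mod 7:
  x = 0: RHS = 0, y in [0]  -> 1 point(s)
  x = 1: RHS = 0, y in [0]  -> 1 point(s)
  x = 4: RHS = 4, y in [2, 5]  -> 2 point(s)
  x = 5: RHS = 1, y in [1, 6]  -> 2 point(s)
  x = 6: RHS = 0, y in [0]  -> 1 point(s)
Affine points: 7. Add the point at infinity: total = 8.

#E(F_7) = 8


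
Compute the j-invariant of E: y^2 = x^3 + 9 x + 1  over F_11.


Delta = -16(4 a^3 + 27 b^2) mod 11 = 3
-1728 * (4 a)^3 = -1728 * (4*9)^3 mod 11 = 6
j = 6 * 3^(-1) mod 11 = 2

j = 2 (mod 11)


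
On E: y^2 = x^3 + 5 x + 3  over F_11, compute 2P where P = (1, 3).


k = 2 = 10_2 (binary, LSB first: 01)
Double-and-add from P = (1, 3):
  bit 0 = 0: acc unchanged = O
  bit 1 = 1: acc = O + (1, 8) = (1, 8)

2P = (1, 8)


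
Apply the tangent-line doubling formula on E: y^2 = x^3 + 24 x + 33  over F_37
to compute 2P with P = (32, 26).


Doubling: s = (3 x1^2 + a) / (2 y1)
s = (3*32^2 + 24) / (2*26) mod 37 = 14
x3 = s^2 - 2 x1 mod 37 = 14^2 - 2*32 = 21
y3 = s (x1 - x3) - y1 mod 37 = 14 * (32 - 21) - 26 = 17

2P = (21, 17)


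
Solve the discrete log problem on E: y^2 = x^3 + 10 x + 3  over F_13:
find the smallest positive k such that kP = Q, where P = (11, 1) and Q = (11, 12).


Enumerate multiples of P until we hit Q = (11, 12):
  1P = (11, 1)
  2P = (8, 6)
  3P = (4, 9)
  4P = (7, 0)
  5P = (4, 4)
  6P = (8, 7)
  7P = (11, 12)
Match found at i = 7.

k = 7


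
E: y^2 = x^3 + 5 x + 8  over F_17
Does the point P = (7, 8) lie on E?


Check whether y^2 = x^3 + 5 x + 8 (mod 17) for (x, y) = (7, 8).
LHS: y^2 = 8^2 mod 17 = 13
RHS: x^3 + 5 x + 8 = 7^3 + 5*7 + 8 mod 17 = 12
LHS != RHS

No, not on the curve


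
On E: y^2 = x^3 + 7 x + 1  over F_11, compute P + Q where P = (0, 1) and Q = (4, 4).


P != Q, so use the chord formula.
s = (y2 - y1) / (x2 - x1) = (3) / (4) mod 11 = 9
x3 = s^2 - x1 - x2 mod 11 = 9^2 - 0 - 4 = 0
y3 = s (x1 - x3) - y1 mod 11 = 9 * (0 - 0) - 1 = 10

P + Q = (0, 10)


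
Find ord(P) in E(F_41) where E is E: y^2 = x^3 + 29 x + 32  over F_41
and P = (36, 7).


Compute successive multiples of P until we hit O:
  1P = (36, 7)
  2P = (20, 24)
  3P = (18, 20)
  4P = (37, 37)
  5P = (7, 2)
  6P = (7, 39)
  7P = (37, 4)
  8P = (18, 21)
  ... (continuing to 11P)
  11P = O

ord(P) = 11


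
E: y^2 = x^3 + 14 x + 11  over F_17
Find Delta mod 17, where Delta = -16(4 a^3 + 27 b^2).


4 a^3 + 27 b^2 = 4*14^3 + 27*11^2 = 10976 + 3267 = 14243
Delta = -16 * (14243) = -227888
Delta mod 17 = 14

Delta = 14 (mod 17)


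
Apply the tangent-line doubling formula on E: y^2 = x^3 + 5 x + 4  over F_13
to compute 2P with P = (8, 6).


Doubling: s = (3 x1^2 + a) / (2 y1)
s = (3*8^2 + 5) / (2*6) mod 13 = 11
x3 = s^2 - 2 x1 mod 13 = 11^2 - 2*8 = 1
y3 = s (x1 - x3) - y1 mod 13 = 11 * (8 - 1) - 6 = 6

2P = (1, 6)
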